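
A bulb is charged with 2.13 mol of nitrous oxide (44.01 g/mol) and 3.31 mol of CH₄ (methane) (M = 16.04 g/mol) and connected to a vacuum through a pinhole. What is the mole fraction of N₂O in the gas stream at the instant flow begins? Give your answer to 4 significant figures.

The effusion rate of species i is ∝ p_i/√M_i ∝ n_i/√M_i.
x_N₂O(eff) = (n_N₂O/√M_N₂O) / (n_N₂O/√M_N₂O + n_CH₄/√M_CH₄)
= (2.13/√44.01) / (2.13/√44.01 + 3.31/√16.04) = 0.3211/(0.3211 + 0.8265) = 0.2798.

0.2798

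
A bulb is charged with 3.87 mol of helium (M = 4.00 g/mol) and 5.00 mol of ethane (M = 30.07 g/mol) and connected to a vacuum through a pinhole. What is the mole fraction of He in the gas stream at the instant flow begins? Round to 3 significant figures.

0.680

Each component's effusion rate ∝ (its partial pressure)·(1/√M) ∝ n_i/√M_i.
So x_He in the escaping gas = (n_He/√M_He) / Σ(n_i/√M_i)
= (3.87/√4.00) / (3.87/√4.00 + 5.00/√30.07) = 1.935/(1.935 + 0.9118) = 0.680.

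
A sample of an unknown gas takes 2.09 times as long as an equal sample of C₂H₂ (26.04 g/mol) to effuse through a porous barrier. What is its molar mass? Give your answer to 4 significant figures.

113.7 g/mol

Graham's law gives t_X/t_C₂H₂ = √(M_X/M_C₂H₂).
2.09 = √(M_X/26.04)
M_X = 26.04 × 2.09² = 26.04 × 4.368 = 113.7 g/mol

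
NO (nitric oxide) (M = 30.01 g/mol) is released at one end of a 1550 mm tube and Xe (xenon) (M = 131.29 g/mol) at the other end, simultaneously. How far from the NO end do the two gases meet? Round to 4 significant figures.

Graham's law gives d_NO/d_Xe = rate_NO/rate_Xe = √(M_Xe/M_NO) = √(131.29/30.01) = 2.092.
With d_NO + d_Xe = 1550 mm, d_Xe = 1550/(1 + 2.092) = 501.4 mm.
d_NO = 1550 − 501.4 = 1049 mm.

1049 mm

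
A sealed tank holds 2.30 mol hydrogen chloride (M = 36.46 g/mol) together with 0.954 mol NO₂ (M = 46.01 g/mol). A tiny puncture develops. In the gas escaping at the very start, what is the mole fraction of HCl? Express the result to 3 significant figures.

Rate_i ∝ x_i/√M_i (Graham's law weighted by mole fraction), so the effusate composition follows n_i/√M_i.
So x_HCl in the escaping gas = (n_HCl/√M_HCl) / Σ(n_i/√M_i)
= (2.30/√36.46) / (2.30/√36.46 + 0.954/√46.01) = 0.3809/(0.3809 + 0.1406) = 0.730.

0.730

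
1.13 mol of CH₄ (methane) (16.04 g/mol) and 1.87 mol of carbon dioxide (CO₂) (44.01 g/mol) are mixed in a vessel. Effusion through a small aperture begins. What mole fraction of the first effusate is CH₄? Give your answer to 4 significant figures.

Each component's effusion rate ∝ (its partial pressure)·(1/√M) ∝ n_i/√M_i.
Mole fraction of CH₄ in the effusate = (n_CH₄/√M_CH₄) / (n_CH₄/√M_CH₄ + n_CO₂/√M_CO₂)
= (1.13/√16.04) / (1.13/√16.04 + 1.87/√44.01) = 0.2821/(0.2821 + 0.2819) = 0.5002.

0.5002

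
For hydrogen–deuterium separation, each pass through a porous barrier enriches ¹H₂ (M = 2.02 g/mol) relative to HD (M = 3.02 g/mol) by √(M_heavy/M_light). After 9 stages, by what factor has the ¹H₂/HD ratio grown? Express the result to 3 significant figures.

6.11

After 9 stages the ratio has grown by (√(3.02/2.02))^9 = (3.02/2.02)^(9/2).
= 1.49505^(9/2) = 6.11.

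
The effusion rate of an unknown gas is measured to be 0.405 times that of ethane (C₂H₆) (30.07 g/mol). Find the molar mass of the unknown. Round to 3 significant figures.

183 g/mol

By Graham's law, rate_X/rate_C₂H₆ = √(M_C₂H₆/M_X).
0.405 = √(30.07/M_X)
M_X = 30.07 / 0.405² = 30.07 / 0.1640 = 183 g/mol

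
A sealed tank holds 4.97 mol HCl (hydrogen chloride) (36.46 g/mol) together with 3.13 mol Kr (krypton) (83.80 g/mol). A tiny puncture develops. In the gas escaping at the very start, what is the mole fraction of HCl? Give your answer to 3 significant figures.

Rate_i ∝ x_i/√M_i (Graham's law weighted by mole fraction), so the effusate composition follows n_i/√M_i.
Mole fraction of HCl in the effusate = (n_HCl/√M_HCl) / (n_HCl/√M_HCl + n_Kr/√M_Kr)
= (4.97/√36.46) / (4.97/√36.46 + 3.13/√83.80) = 0.8231/(0.8231 + 0.3419) = 0.707.

0.707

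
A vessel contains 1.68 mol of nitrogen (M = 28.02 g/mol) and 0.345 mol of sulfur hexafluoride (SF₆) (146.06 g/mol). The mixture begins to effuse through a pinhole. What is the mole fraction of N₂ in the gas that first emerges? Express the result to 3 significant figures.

0.917

Rate_i ∝ x_i/√M_i (Graham's law weighted by mole fraction), so the effusate composition follows n_i/√M_i.
So x_N₂ in the escaping gas = (n_N₂/√M_N₂) / Σ(n_i/√M_i)
= (1.68/√28.02) / (1.68/√28.02 + 0.345/√146.06) = 0.3174/(0.3174 + 0.02855) = 0.917.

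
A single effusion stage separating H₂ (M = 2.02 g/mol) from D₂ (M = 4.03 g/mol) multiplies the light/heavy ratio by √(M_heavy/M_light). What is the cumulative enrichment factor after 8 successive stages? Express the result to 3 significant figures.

15.8

Overall factor = α^8 with α = √(4.03/2.02), i.e. (4.03/2.02)^(8/2).
= 1.99505^4 = 15.8.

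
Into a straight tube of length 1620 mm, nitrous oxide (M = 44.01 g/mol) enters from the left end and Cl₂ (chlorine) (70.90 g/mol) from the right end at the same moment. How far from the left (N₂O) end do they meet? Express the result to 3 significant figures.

The fronts meet when d_N₂O + d_Cl₂ = L with d_N₂O/d_Cl₂ = √(M_Cl₂/M_N₂O) (Graham's law). Here √(M_Cl₂/M_N₂O) = √(70.90/44.01) = 1.269.
With d_N₂O + d_Cl₂ = 1620 mm, d_Cl₂ = 1620/(1 + 1.269) = 713.9 mm.
d_N₂O = 1620 − 713.9 = 906 mm.

906 mm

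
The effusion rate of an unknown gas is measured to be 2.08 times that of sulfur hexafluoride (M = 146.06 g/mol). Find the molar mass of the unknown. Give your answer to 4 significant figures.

33.76 g/mol

Since effusion rate ∝ 1/√M, rate_X/rate_SF₆ = √(M_SF₆/M_X).
2.08 = √(146.06/M_X)
M_X = 146.06 / 2.08² = 146.06 / 4.326 = 33.76 g/mol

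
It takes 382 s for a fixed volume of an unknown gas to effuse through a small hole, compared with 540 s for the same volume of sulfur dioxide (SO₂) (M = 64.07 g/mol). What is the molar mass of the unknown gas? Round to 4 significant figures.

32.06 g/mol

Using Graham's law: t_X/t_SO₂ = √(M_X/M_SO₂).
382/540 = 0.7074 = √(M_X/64.07)
M_X = 64.07 × 0.7074² = 64.07 × 0.5004 = 32.06 g/mol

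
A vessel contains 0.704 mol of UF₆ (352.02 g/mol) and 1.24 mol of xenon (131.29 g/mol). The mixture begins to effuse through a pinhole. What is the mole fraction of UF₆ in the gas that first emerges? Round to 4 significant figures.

0.2575

Effusion rate of each component ∝ n_i/√M_i (partial pressure × 1/√M).
x_UF₆(eff) = (n_UF₆/√M_UF₆) / (n_UF₆/√M_UF₆ + n_Xe/√M_Xe)
= (0.704/√352.02) / (0.704/√352.02 + 1.24/√131.29) = 0.03752/(0.03752 + 0.1082) = 0.2575.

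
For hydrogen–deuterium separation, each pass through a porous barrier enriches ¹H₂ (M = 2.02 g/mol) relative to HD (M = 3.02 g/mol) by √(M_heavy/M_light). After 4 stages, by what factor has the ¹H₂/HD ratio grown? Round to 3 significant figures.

After 4 stages the ratio has grown by (√(3.02/2.02))^4 = (3.02/2.02)^(4/2).
= 1.49505^2 = 2.24.

2.24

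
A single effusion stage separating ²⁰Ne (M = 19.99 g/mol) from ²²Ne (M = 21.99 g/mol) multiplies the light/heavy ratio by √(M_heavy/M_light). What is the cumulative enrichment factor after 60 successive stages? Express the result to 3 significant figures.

The single-stage factor is √(M_heavy/M_light), so 60 stages give [√(21.99/19.99)]^60 = (21.99/19.99)^(60/2).
= 1.10005^30 = 17.5.

17.5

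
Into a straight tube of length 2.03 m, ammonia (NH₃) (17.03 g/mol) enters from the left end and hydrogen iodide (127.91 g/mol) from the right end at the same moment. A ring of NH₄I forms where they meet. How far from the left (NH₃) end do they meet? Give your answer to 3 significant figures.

Distances travelled in equal time are proportional to diffusion rates, so d_NH₃/d_HI = √(M_HI/M_NH₃) = √(127.91/17.03) = 2.741.
With d_NH₃ + d_HI = 2.03 m, d_HI = 2.03/(1 + 2.741) = 0.5427 m.
d_NH₃ = 2.03 − 0.5427 = 1.49 m.

1.49 m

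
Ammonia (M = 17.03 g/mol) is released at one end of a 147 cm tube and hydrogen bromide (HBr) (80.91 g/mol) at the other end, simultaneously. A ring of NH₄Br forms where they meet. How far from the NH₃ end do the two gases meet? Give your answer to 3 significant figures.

Distances travelled in equal time are proportional to diffusion rates, so d_NH₃/d_HBr = √(M_HBr/M_NH₃) = √(80.91/17.03) = 2.180.
With d_NH₃ + d_HBr = 147 cm, d_HBr = 147/(1 + 2.180) = 46.23 cm.
d_NH₃ = 147 − 46.23 = 101 cm.

101 cm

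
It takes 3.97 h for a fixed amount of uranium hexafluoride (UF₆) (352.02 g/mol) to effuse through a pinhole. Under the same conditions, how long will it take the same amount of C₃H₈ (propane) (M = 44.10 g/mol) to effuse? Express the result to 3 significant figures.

Since effusion rate ∝ 1/√M, t_C₃H₈/t_UF₆ = √(M_C₃H₈/M_UF₆) = √(44.10/352.02) = √0.1253 = 0.3539.
So the time for C₃H₈ is 3.97 × 0.3539 = 1.41 h.

1.41 h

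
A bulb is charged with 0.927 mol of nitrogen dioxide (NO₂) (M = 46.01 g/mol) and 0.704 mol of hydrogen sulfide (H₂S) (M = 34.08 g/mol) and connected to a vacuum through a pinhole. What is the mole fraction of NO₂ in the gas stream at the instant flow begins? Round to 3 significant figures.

0.531

Effusion rate of each component ∝ n_i/√M_i (partial pressure × 1/√M).
x_NO₂(eff) = (n_NO₂/√M_NO₂) / (n_NO₂/√M_NO₂ + n_H₂S/√M_H₂S)
= (0.927/√46.01) / (0.927/√46.01 + 0.704/√34.08) = 0.1367/(0.1367 + 0.1206) = 0.531.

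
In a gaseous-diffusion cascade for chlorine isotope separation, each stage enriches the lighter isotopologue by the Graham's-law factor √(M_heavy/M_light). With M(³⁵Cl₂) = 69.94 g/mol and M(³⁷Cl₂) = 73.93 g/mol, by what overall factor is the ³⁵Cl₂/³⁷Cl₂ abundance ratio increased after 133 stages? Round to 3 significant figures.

Overall factor = α^133 with α = √(73.93/69.94), i.e. (73.93/69.94)^(133/2).
= 1.05705^(133/2) = 40.0.

40.0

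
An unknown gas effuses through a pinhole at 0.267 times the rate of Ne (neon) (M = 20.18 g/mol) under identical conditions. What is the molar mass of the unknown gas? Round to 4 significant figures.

283.1 g/mol

Using Graham's law: rate_X/rate_Ne = √(M_Ne/M_X).
0.267 = √(20.18/M_X)
M_X = 20.18 / 0.267² = 20.18 / 0.07129 = 283.1 g/mol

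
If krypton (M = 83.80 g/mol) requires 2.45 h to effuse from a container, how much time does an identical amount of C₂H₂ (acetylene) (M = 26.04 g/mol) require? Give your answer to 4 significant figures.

1.366 h

By Graham's law, t_C₂H₂/t_Kr = √(M_C₂H₂/M_Kr) = √(26.04/83.80) = √0.3107 = 0.5574.
So the time for C₂H₂ is 2.45 × 0.5574 = 1.366 h.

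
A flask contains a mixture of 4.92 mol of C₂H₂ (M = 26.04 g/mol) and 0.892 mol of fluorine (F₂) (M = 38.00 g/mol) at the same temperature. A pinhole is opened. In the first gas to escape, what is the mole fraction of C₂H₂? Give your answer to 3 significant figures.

Each component's effusion rate ∝ (its partial pressure)·(1/√M) ∝ n_i/√M_i.
x_C₂H₂(eff) = (n_C₂H₂/√M_C₂H₂) / (n_C₂H₂/√M_C₂H₂ + n_F₂/√M_F₂)
= (4.92/√26.04) / (4.92/√26.04 + 0.892/√38.00) = 0.9642/(0.9642 + 0.1447) = 0.870.

0.870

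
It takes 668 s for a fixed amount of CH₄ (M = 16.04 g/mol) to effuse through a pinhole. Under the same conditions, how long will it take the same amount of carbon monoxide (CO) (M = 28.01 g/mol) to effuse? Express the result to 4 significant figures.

Using Graham's law: t_CO/t_CH₄ = √(M_CO/M_CH₄) = √(28.01/16.04) = √1.746 = 1.321.
So the time for CO is 668 × 1.321 = 882.7 s.

882.7 s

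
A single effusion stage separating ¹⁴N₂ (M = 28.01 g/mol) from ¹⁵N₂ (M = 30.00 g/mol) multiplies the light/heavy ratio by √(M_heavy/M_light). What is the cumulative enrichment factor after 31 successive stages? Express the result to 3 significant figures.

2.90

Overall factor = α^31 with α = √(30.00/28.01), i.e. (30.00/28.01)^(31/2).
= 1.07105^(31/2) = 2.90.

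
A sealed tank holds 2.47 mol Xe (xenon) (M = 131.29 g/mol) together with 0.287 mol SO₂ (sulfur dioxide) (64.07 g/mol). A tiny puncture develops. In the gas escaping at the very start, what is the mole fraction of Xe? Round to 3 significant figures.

0.857

Rate_i ∝ x_i/√M_i (Graham's law weighted by mole fraction), so the effusate composition follows n_i/√M_i.
So x_Xe in the escaping gas = (n_Xe/√M_Xe) / Σ(n_i/√M_i)
= (2.47/√131.29) / (2.47/√131.29 + 0.287/√64.07) = 0.2156/(0.2156 + 0.03586) = 0.857.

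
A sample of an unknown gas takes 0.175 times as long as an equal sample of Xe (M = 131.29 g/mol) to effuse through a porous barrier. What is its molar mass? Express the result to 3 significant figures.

From Graham's law, t_X/t_Xe = √(M_X/M_Xe).
0.175 = √(M_X/131.29)
M_X = 131.29 × 0.175² = 131.29 × 0.03062 = 4.02 g/mol

4.02 g/mol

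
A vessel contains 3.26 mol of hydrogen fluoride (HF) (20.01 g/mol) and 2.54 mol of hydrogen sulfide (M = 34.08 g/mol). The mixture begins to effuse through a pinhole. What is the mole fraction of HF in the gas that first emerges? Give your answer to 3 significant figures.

Effusion rate of each component ∝ n_i/√M_i (partial pressure × 1/√M).
Mole fraction of HF in the effusate = (n_HF/√M_HF) / (n_HF/√M_HF + n_H₂S/√M_H₂S)
= (3.26/√20.01) / (3.26/√20.01 + 2.54/√34.08) = 0.7288/(0.7288 + 0.4351) = 0.626.

0.626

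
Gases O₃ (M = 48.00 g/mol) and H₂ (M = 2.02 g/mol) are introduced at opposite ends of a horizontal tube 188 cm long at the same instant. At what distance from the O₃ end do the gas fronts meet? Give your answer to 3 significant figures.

Distances travelled in equal time are proportional to diffusion rates, so d_O₃/d_H₂ = √(M_H₂/M_O₃) = √(2.02/48.00) = 0.2051.
With d_O₃ + d_H₂ = 188 cm, d_H₂ = 188/(1 + 0.2051) = 156.0 cm.
d_O₃ = 188 − 156.0 = 32.0 cm.

32.0 cm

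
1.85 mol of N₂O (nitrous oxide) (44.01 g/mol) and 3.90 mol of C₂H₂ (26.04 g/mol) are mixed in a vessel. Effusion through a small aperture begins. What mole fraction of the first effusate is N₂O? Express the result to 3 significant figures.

0.267

Effusion rate of each component ∝ n_i/√M_i (partial pressure × 1/√M).
x_N₂O(eff) = (n_N₂O/√M_N₂O) / (n_N₂O/√M_N₂O + n_C₂H₂/√M_C₂H₂)
= (1.85/√44.01) / (1.85/√44.01 + 3.90/√26.04) = 0.2789/(0.2789 + 0.7643) = 0.267.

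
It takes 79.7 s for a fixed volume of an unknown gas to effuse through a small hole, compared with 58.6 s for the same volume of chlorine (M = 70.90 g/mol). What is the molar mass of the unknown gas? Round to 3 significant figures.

By Graham's law, t_X/t_Cl₂ = √(M_X/M_Cl₂).
79.7/58.6 = 1.360 = √(M_X/70.90)
M_X = 70.90 × 1.360² = 70.90 × 1.850 = 131 g/mol

131 g/mol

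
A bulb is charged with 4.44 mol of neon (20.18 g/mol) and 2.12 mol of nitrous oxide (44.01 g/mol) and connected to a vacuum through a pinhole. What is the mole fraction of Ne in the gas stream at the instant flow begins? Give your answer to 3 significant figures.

Effusion rate of each component ∝ n_i/√M_i (partial pressure × 1/√M).
x_Ne(eff) = (n_Ne/√M_Ne) / (n_Ne/√M_Ne + n_N₂O/√M_N₂O)
= (4.44/√20.18) / (4.44/√20.18 + 2.12/√44.01) = 0.9884/(0.9884 + 0.3196) = 0.756.

0.756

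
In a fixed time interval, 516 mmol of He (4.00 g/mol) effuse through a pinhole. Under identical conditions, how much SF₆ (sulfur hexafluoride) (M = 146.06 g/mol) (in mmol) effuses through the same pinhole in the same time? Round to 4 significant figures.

85.39 mmol

Graham's law gives rate_SF₆/rate_He = √(M_He/M_SF₆) = √(4.00/146.06) = √0.02739 = 0.1655.
So the amount for SF₆ is 516 × 0.1655 = 85.39 mmol.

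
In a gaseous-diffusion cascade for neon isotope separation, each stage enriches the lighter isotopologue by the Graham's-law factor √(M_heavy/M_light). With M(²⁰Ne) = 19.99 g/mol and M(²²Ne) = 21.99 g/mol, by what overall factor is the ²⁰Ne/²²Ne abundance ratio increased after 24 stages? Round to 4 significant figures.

Overall factor = α^24 with α = √(21.99/19.99), i.e. (21.99/19.99)^(24/2).
= 1.10005^12 = 3.140.

3.140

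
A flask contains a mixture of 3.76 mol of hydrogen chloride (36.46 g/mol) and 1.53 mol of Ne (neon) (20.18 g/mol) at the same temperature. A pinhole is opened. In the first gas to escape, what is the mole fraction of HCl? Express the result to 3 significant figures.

Rate_i ∝ x_i/√M_i (Graham's law weighted by mole fraction), so the effusate composition follows n_i/√M_i.
So x_HCl in the escaping gas = (n_HCl/√M_HCl) / Σ(n_i/√M_i)
= (3.76/√36.46) / (3.76/√36.46 + 1.53/√20.18) = 0.6227/(0.6227 + 0.3406) = 0.646.

0.646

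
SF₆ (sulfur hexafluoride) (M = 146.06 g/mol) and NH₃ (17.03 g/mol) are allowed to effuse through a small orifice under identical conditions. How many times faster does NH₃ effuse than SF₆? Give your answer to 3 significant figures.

Since effusion rate ∝ 1/√M, rate_NH₃/rate_SF₆ = √(M_SF₆/M_NH₃) = √(146.06/17.03) = √8.577 = 2.93.

2.93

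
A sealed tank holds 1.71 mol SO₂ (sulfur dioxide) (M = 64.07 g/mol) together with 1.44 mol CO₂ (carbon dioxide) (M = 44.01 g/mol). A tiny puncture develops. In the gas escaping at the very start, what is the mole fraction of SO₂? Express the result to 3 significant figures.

0.496

Each component's effusion rate ∝ (its partial pressure)·(1/√M) ∝ n_i/√M_i.
So x_SO₂ in the escaping gas = (n_SO₂/√M_SO₂) / Σ(n_i/√M_i)
= (1.71/√64.07) / (1.71/√64.07 + 1.44/√44.01) = 0.2136/(0.2136 + 0.2171) = 0.496.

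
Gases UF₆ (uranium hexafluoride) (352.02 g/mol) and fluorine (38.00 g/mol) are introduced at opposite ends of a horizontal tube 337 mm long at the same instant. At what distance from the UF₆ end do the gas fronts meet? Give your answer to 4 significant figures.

83.34 mm

In equal time, each gas travels a distance ∝ its rate ∝ 1/√M, so d_UF₆/d_F₂ = √(M_F₂/M_UF₆) = √(38.00/352.02) = 0.3286.
With d_UF₆ + d_F₂ = 337 mm, d_F₂ = 337/(1 + 0.3286) = 253.7 mm.
d_UF₆ = 337 − 253.7 = 83.34 mm.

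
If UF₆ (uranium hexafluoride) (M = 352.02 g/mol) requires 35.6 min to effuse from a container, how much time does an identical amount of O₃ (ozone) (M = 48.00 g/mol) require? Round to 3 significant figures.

13.1 min

Since effusion rate ∝ 1/√M, t_O₃/t_UF₆ = √(M_O₃/M_UF₆) = √(48.00/352.02) = √0.1364 = 0.3693.
So the time for O₃ is 35.6 × 0.3693 = 13.1 min.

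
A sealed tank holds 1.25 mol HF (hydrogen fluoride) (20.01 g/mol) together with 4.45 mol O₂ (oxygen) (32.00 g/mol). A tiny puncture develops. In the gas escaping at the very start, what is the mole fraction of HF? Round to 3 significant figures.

Effusion rate of each component ∝ n_i/√M_i (partial pressure × 1/√M).
Mole fraction of HF in the effusate = (n_HF/√M_HF) / (n_HF/√M_HF + n_O₂/√M_O₂)
= (1.25/√20.01) / (1.25/√20.01 + 4.45/√32.00) = 0.2794/(0.2794 + 0.7867) = 0.262.

0.262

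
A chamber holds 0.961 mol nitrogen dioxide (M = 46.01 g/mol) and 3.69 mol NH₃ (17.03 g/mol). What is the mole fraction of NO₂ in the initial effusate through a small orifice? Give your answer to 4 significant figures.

0.1368

Each component's effusion rate ∝ (its partial pressure)·(1/√M) ∝ n_i/√M_i.
So x_NO₂ in the escaping gas = (n_NO₂/√M_NO₂) / Σ(n_i/√M_i)
= (0.961/√46.01) / (0.961/√46.01 + 3.69/√17.03) = 0.1417/(0.1417 + 0.8942) = 0.1368.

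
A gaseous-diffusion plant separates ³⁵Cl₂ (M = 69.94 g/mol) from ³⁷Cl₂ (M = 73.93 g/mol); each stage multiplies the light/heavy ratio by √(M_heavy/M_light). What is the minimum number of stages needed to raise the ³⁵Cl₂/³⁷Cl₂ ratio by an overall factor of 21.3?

111

Per stage α = (73.93/69.94)^(1/2) = 1.05705^0.5, giving ln α = 0.02774.
Need α^N ≥ 21.3 ⇒ N ≥ ln(21.3) / ln α = 3.059 / 0.02774 = 110.26.
So at least 111 stages are needed.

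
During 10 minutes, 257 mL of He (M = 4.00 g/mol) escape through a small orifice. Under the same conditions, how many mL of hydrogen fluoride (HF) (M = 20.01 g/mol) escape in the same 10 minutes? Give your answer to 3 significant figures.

115 mL

Since effusion rate ∝ 1/√M, rate_HF/rate_He = √(M_He/M_HF) = √(4.00/20.01) = √0.1999 = 0.4471.
So the volume for HF is 257 × 0.4471 = 115 mL.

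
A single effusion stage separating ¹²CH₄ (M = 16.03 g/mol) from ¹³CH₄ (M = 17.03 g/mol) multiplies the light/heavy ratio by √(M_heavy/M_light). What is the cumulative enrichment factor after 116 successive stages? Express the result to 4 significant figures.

33.44

The single-stage factor is √(M_heavy/M_light), so 116 stages give [√(17.03/16.03)]^116 = (17.03/16.03)^(116/2).
= 1.06238^58 = 33.44.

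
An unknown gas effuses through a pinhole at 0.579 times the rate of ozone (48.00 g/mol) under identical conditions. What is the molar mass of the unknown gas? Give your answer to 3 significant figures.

143 g/mol

Since effusion rate ∝ 1/√M, rate_X/rate_O₃ = √(M_O₃/M_X).
0.579 = √(48.00/M_X)
M_X = 48.00 / 0.579² = 48.00 / 0.3352 = 143 g/mol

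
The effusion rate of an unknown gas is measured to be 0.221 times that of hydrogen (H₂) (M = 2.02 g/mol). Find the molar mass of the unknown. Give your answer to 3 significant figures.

Graham's law gives rate_X/rate_H₂ = √(M_H₂/M_X).
0.221 = √(2.02/M_X)
M_X = 2.02 / 0.221² = 2.02 / 0.04884 = 41.4 g/mol

41.4 g/mol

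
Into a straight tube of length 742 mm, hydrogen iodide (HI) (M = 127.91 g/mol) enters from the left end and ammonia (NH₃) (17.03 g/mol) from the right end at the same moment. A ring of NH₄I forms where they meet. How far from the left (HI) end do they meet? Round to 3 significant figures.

Distances travelled in equal time are proportional to diffusion rates, so d_HI/d_NH₃ = √(M_NH₃/M_HI) = √(17.03/127.91) = 0.3649.
With d_HI + d_NH₃ = 742 mm, d_NH₃ = 742/(1 + 0.3649) = 543.6 mm.
d_HI = 742 − 543.6 = 198 mm.

198 mm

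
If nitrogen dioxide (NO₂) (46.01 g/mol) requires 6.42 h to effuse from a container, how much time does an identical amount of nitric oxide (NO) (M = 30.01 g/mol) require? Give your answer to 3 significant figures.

5.18 h

By Graham's law, t_NO/t_NO₂ = √(M_NO/M_NO₂) = √(30.01/46.01) = √0.6522 = 0.8076.
So the time for NO is 6.42 × 0.8076 = 5.18 h.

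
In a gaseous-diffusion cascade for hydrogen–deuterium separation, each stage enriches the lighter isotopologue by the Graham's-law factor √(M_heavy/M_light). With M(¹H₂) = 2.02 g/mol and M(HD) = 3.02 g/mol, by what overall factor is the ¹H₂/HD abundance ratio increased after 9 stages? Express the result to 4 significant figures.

6.109

The single-stage factor is √(M_heavy/M_light), so 9 stages give [√(3.02/2.02)]^9 = (3.02/2.02)^(9/2).
= 1.49505^(9/2) = 6.109.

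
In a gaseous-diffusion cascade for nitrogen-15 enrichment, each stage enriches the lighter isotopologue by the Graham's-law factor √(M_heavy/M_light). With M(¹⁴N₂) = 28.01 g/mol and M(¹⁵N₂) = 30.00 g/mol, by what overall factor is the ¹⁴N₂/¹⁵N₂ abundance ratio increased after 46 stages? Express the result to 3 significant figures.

4.85

Overall factor = α^46 with α = √(30.00/28.01), i.e. (30.00/28.01)^(46/2).
= 1.07105^23 = 4.85.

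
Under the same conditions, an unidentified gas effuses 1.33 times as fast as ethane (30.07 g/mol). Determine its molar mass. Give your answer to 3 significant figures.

17.0 g/mol

Graham's law gives rate_X/rate_C₂H₆ = √(M_C₂H₆/M_X).
1.33 = √(30.07/M_X)
M_X = 30.07 / 1.33² = 30.07 / 1.769 = 17.0 g/mol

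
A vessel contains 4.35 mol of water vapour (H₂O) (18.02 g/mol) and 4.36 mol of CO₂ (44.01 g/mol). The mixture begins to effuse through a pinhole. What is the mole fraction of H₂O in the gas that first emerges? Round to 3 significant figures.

Effusion rate of each component ∝ n_i/√M_i (partial pressure × 1/√M).
Mole fraction of H₂O in the effusate = (n_H₂O/√M_H₂O) / (n_H₂O/√M_H₂O + n_CO₂/√M_CO₂)
= (4.35/√18.02) / (4.35/√18.02 + 4.36/√44.01) = 1.025/(1.025 + 0.6572) = 0.609.

0.609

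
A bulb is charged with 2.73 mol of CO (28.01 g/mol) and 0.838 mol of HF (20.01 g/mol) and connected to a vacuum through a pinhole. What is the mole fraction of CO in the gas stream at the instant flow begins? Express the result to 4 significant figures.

Rate_i ∝ x_i/√M_i (Graham's law weighted by mole fraction), so the effusate composition follows n_i/√M_i.
Mole fraction of CO in the effusate = (n_CO/√M_CO) / (n_CO/√M_CO + n_HF/√M_HF)
= (2.73/√28.01) / (2.73/√28.01 + 0.838/√20.01) = 0.5158/(0.5158 + 0.1873) = 0.7336.

0.7336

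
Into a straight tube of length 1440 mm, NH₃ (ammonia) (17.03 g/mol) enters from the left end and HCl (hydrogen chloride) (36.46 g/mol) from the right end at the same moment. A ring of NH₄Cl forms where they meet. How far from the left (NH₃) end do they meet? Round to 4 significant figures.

855.4 mm

Graham's law gives d_NH₃/d_HCl = rate_NH₃/rate_HCl = √(M_HCl/M_NH₃) = √(36.46/17.03) = 1.463.
With d_NH₃ + d_HCl = 1440 mm, d_HCl = 1440/(1 + 1.463) = 584.6 mm.
d_NH₃ = 1440 − 584.6 = 855.4 mm.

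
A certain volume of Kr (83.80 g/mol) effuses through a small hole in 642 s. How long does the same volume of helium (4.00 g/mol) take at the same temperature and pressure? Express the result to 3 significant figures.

Since effusion rate ∝ 1/√M, t_He/t_Kr = √(M_He/M_Kr) = √(4.00/83.80) = √0.04773 = 0.2185.
So the time for He is 642 × 0.2185 = 140 s.

140 s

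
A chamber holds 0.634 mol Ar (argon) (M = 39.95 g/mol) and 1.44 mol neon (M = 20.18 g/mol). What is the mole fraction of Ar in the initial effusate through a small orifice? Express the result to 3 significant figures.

Rate_i ∝ x_i/√M_i (Graham's law weighted by mole fraction), so the effusate composition follows n_i/√M_i.
Mole fraction of Ar in the effusate = (n_Ar/√M_Ar) / (n_Ar/√M_Ar + n_Ne/√M_Ne)
= (0.634/√39.95) / (0.634/√39.95 + 1.44/√20.18) = 0.1003/(0.1003 + 0.3206) = 0.238.

0.238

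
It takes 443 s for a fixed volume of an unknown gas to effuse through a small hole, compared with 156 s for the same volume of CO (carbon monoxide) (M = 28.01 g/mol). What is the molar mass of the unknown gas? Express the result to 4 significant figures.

Using Graham's law: t_X/t_CO = √(M_X/M_CO).
443/156 = 2.840 = √(M_X/28.01)
M_X = 28.01 × 2.840² = 28.01 × 8.064 = 225.9 g/mol

225.9 g/mol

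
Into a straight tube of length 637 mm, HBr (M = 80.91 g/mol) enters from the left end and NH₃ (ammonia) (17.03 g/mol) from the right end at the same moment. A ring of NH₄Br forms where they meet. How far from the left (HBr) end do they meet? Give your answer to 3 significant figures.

Distances travelled in equal time are proportional to diffusion rates, so d_HBr/d_NH₃ = √(M_NH₃/M_HBr) = √(17.03/80.91) = 0.4588.
With d_HBr + d_NH₃ = 637 mm, d_NH₃ = 637/(1 + 0.4588) = 436.7 mm.
d_HBr = 637 − 436.7 = 200 mm.

200 mm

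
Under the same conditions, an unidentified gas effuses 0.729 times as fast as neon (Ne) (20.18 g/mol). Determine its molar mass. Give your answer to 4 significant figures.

37.97 g/mol

Since effusion rate ∝ 1/√M, rate_X/rate_Ne = √(M_Ne/M_X).
0.729 = √(20.18/M_X)
M_X = 20.18 / 0.729² = 20.18 / 0.5314 = 37.97 g/mol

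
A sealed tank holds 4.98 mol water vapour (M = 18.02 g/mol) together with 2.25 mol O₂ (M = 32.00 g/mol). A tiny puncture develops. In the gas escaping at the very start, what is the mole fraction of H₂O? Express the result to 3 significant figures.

0.747

Each component's effusion rate ∝ (its partial pressure)·(1/√M) ∝ n_i/√M_i.
Mole fraction of H₂O in the effusate = (n_H₂O/√M_H₂O) / (n_H₂O/√M_H₂O + n_O₂/√M_O₂)
= (4.98/√18.02) / (4.98/√18.02 + 2.25/√32.00) = 1.173/(1.173 + 0.3977) = 0.747.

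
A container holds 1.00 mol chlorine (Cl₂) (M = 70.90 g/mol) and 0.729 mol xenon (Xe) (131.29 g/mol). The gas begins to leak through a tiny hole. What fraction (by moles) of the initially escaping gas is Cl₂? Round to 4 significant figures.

Each component's effusion rate ∝ (its partial pressure)·(1/√M) ∝ n_i/√M_i.
Mole fraction of Cl₂ in the effusate = (n_Cl₂/√M_Cl₂) / (n_Cl₂/√M_Cl₂ + n_Xe/√M_Xe)
= (1.00/√70.90) / (1.00/√70.90 + 0.729/√131.29) = 0.1188/(0.1188 + 0.06362) = 0.6512.

0.6512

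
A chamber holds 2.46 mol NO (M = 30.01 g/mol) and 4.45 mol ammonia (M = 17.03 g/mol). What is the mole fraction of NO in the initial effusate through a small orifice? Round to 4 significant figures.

The effusion rate of species i is ∝ p_i/√M_i ∝ n_i/√M_i.
So x_NO in the escaping gas = (n_NO/√M_NO) / Σ(n_i/√M_i)
= (2.46/√30.01) / (2.46/√30.01 + 4.45/√17.03) = 0.4491/(0.4491 + 1.078) = 0.2940.

0.2940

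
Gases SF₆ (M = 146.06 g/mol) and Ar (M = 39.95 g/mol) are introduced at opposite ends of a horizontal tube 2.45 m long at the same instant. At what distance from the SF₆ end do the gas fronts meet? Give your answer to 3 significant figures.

In equal time, each gas travels a distance ∝ its rate ∝ 1/√M, so d_SF₆/d_Ar = √(M_Ar/M_SF₆) = √(39.95/146.06) = 0.5230.
With d_SF₆ + d_Ar = 2.45 m, d_Ar = 2.45/(1 + 0.5230) = 1.609 m.
d_SF₆ = 2.45 − 1.609 = 0.841 m.

0.841 m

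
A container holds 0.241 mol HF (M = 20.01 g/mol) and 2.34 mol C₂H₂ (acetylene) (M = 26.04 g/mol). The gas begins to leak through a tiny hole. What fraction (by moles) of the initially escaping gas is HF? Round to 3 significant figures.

Rate_i ∝ x_i/√M_i (Graham's law weighted by mole fraction), so the effusate composition follows n_i/√M_i.
So x_HF in the escaping gas = (n_HF/√M_HF) / Σ(n_i/√M_i)
= (0.241/√20.01) / (0.241/√20.01 + 2.34/√26.04) = 0.05388/(0.05388 + 0.4586) = 0.105.

0.105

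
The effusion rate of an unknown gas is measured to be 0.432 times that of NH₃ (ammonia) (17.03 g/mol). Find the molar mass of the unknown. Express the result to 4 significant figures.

Since effusion rate ∝ 1/√M, rate_X/rate_NH₃ = √(M_NH₃/M_X).
0.432 = √(17.03/M_X)
M_X = 17.03 / 0.432² = 17.03 / 0.1866 = 91.25 g/mol

91.25 g/mol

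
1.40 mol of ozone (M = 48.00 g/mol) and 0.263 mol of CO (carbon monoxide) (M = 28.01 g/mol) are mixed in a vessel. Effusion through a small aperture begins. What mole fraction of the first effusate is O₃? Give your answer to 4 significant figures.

The effusion rate of species i is ∝ p_i/√M_i ∝ n_i/√M_i.
So x_O₃ in the escaping gas = (n_O₃/√M_O₃) / Σ(n_i/√M_i)
= (1.40/√48.00) / (1.40/√48.00 + 0.263/√28.01) = 0.2021/(0.2021 + 0.04969) = 0.8026.

0.8026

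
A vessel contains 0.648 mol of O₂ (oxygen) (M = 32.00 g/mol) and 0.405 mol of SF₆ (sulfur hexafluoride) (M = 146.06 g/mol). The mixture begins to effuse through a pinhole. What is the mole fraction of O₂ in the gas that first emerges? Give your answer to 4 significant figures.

0.7737

The effusion rate of species i is ∝ p_i/√M_i ∝ n_i/√M_i.
Mole fraction of O₂ in the effusate = (n_O₂/√M_O₂) / (n_O₂/√M_O₂ + n_SF₆/√M_SF₆)
= (0.648/√32.00) / (0.648/√32.00 + 0.405/√146.06) = 0.1146/(0.1146 + 0.03351) = 0.7737.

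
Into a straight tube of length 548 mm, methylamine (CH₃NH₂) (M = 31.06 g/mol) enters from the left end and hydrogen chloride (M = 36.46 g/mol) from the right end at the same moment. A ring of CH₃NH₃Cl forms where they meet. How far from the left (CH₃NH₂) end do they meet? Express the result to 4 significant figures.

285.0 mm

In equal time, each gas travels a distance ∝ its rate ∝ 1/√M, so d_CH₃NH₂/d_HCl = √(M_HCl/M_CH₃NH₂) = √(36.46/31.06) = 1.083.
With d_CH₃NH₂ + d_HCl = 548 mm, d_HCl = 548/(1 + 1.083) = 263.0 mm.
d_CH₃NH₂ = 548 − 263.0 = 285.0 mm.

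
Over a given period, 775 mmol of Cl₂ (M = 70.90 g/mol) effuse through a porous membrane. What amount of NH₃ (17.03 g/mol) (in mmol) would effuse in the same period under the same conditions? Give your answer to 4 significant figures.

1581 mmol

Graham's law gives rate_NH₃/rate_Cl₂ = √(M_Cl₂/M_NH₃) = √(70.90/17.03) = √4.163 = 2.040.
So the amount for NH₃ is 775 × 2.040 = 1581 mmol.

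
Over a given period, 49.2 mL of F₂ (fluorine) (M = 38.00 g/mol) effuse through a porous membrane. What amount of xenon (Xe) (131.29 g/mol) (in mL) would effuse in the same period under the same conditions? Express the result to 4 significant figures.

26.47 mL

From Graham's law, rate_Xe/rate_F₂ = √(M_F₂/M_Xe) = √(38.00/131.29) = √0.2894 = 0.5380.
So the volume for Xe is 49.2 × 0.5380 = 26.47 mL.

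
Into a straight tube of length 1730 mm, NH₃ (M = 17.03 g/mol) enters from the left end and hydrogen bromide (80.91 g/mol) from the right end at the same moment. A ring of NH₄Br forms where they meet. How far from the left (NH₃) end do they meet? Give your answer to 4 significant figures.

1186 mm

The fronts meet when d_NH₃ + d_HBr = L with d_NH₃/d_HBr = √(M_HBr/M_NH₃) (Graham's law). Here √(M_HBr/M_NH₃) = √(80.91/17.03) = 2.180.
With d_NH₃ + d_HBr = 1730 mm, d_HBr = 1730/(1 + 2.180) = 544.1 mm.
d_NH₃ = 1730 − 544.1 = 1186 mm.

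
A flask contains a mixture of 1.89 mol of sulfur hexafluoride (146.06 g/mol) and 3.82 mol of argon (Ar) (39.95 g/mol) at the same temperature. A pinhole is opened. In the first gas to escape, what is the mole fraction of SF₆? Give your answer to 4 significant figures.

0.2056

Each component's effusion rate ∝ (its partial pressure)·(1/√M) ∝ n_i/√M_i.
Mole fraction of SF₆ in the effusate = (n_SF₆/√M_SF₆) / (n_SF₆/√M_SF₆ + n_Ar/√M_Ar)
= (1.89/√146.06) / (1.89/√146.06 + 3.82/√39.95) = 0.1564/(0.1564 + 0.6044) = 0.2056.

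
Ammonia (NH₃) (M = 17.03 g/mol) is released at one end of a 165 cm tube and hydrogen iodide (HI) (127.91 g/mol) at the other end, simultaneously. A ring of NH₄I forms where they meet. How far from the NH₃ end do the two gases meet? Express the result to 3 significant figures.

The fronts meet when d_NH₃ + d_HI = L with d_NH₃/d_HI = √(M_HI/M_NH₃) (Graham's law). Here √(M_HI/M_NH₃) = √(127.91/17.03) = 2.741.
With d_NH₃ + d_HI = 165 cm, d_HI = 165/(1 + 2.741) = 44.11 cm.
d_NH₃ = 165 − 44.11 = 121 cm.

121 cm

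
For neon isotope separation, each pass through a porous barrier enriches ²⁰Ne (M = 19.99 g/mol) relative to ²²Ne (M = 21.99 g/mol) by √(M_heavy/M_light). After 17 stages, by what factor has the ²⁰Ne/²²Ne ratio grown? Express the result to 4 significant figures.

Overall factor = α^17 with α = √(21.99/19.99), i.e. (21.99/19.99)^(17/2).
= 1.10005^(17/2) = 2.249.

2.249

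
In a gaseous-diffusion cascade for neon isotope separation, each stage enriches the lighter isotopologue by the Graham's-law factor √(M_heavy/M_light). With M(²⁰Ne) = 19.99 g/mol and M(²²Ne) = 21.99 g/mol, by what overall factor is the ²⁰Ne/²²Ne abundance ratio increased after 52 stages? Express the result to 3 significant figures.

11.9

After 52 stages the ratio has grown by (√(21.99/19.99))^52 = (21.99/19.99)^(52/2).
= 1.10005^26 = 11.9.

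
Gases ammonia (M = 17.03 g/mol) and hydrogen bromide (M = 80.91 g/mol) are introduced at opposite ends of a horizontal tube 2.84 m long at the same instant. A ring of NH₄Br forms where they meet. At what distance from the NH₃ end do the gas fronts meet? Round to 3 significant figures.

1.95 m

In equal time, each gas travels a distance ∝ its rate ∝ 1/√M, so d_NH₃/d_HBr = √(M_HBr/M_NH₃) = √(80.91/17.03) = 2.180.
With d_NH₃ + d_HBr = 2.84 m, d_HBr = 2.84/(1 + 2.180) = 0.8932 m.
d_NH₃ = 2.84 − 0.8932 = 1.95 m.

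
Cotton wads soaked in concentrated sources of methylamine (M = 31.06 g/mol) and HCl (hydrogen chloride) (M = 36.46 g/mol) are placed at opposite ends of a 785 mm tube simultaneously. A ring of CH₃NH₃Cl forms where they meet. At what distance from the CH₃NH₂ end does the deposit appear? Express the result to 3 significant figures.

Distances travelled in equal time are proportional to diffusion rates, so d_CH₃NH₂/d_HCl = √(M_HCl/M_CH₃NH₂) = √(36.46/31.06) = 1.083.
With d_CH₃NH₂ + d_HCl = 785 mm, d_HCl = 785/(1 + 1.083) = 376.8 mm.
d_CH₃NH₂ = 785 − 376.8 = 408 mm.

408 mm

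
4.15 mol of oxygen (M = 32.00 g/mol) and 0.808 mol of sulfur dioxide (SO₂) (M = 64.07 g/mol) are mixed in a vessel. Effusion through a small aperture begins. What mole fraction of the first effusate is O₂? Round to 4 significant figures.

The effusion rate of species i is ∝ p_i/√M_i ∝ n_i/√M_i.
So x_O₂ in the escaping gas = (n_O₂/√M_O₂) / Σ(n_i/√M_i)
= (4.15/√32.00) / (4.15/√32.00 + 0.808/√64.07) = 0.7336/(0.7336 + 0.1009) = 0.8790.

0.8790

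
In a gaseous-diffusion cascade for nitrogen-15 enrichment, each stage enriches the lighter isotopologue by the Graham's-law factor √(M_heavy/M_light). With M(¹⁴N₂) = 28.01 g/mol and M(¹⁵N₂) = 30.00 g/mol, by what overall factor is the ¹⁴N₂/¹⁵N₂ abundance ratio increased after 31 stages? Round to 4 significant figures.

2.898

Each stage multiplies the ratio by α = √(30.00/28.01), so after 31 stages the overall factor is α^31 = (30.00/28.01)^(31/2).
= 1.07105^(31/2) = 2.898.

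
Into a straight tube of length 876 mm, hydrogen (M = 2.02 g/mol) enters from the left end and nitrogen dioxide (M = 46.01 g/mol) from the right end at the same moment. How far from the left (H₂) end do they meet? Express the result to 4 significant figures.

Graham's law gives d_H₂/d_NO₂ = rate_H₂/rate_NO₂ = √(M_NO₂/M_H₂) = √(46.01/2.02) = 4.773.
With d_H₂ + d_NO₂ = 876 mm, d_NO₂ = 876/(1 + 4.773) = 151.8 mm.
d_H₂ = 876 − 151.8 = 724.2 mm.

724.2 mm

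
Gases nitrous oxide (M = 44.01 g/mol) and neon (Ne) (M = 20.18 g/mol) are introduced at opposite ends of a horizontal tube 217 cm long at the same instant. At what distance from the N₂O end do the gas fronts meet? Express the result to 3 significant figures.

The fronts meet when d_N₂O + d_Ne = L with d_N₂O/d_Ne = √(M_Ne/M_N₂O) (Graham's law). Here √(M_Ne/M_N₂O) = √(20.18/44.01) = 0.6772.
With d_N₂O + d_Ne = 217 cm, d_Ne = 217/(1 + 0.6772) = 129.4 cm.
d_N₂O = 217 − 129.4 = 87.6 cm.

87.6 cm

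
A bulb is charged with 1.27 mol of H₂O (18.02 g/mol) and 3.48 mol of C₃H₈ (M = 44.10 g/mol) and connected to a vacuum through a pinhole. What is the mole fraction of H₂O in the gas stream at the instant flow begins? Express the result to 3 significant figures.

Rate_i ∝ x_i/√M_i (Graham's law weighted by mole fraction), so the effusate composition follows n_i/√M_i.
So x_H₂O in the escaping gas = (n_H₂O/√M_H₂O) / Σ(n_i/√M_i)
= (1.27/√18.02) / (1.27/√18.02 + 3.48/√44.10) = 0.2992/(0.2992 + 0.5240) = 0.363.

0.363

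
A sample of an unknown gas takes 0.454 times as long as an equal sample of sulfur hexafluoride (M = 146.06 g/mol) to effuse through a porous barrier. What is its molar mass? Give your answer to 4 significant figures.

30.11 g/mol

By Graham's law, t_X/t_SF₆ = √(M_X/M_SF₆).
0.454 = √(M_X/146.06)
M_X = 146.06 × 0.454² = 146.06 × 0.2061 = 30.11 g/mol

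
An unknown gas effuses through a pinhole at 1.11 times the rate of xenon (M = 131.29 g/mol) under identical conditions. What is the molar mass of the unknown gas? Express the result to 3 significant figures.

By Graham's law, rate_X/rate_Xe = √(M_Xe/M_X).
1.11 = √(131.29/M_X)
M_X = 131.29 / 1.11² = 131.29 / 1.232 = 107 g/mol

107 g/mol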